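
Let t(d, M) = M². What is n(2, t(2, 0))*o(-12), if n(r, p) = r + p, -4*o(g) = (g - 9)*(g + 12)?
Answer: 0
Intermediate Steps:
o(g) = -(-9 + g)*(12 + g)/4 (o(g) = -(g - 9)*(g + 12)/4 = -(-9 + g)*(12 + g)/4)
n(r, p) = p + r
n(2, t(2, 0))*o(-12) = (0² + 2)*(27 - ¾*(-12) - ¼*(-12)²) = (0 + 2)*(27 + 9 - ¼*144) = 2*(27 + 9 - 36) = 2*0 = 0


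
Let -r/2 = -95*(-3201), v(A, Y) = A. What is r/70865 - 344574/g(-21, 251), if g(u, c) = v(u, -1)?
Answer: 1627030968/99211 ≈ 16400.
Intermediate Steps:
g(u, c) = u
r = -608190 (r = -(-190)*(-3201) = -2*304095 = -608190)
r/70865 - 344574/g(-21, 251) = -608190/70865 - 344574/(-21) = -608190*1/70865 - 344574*(-1/21) = -121638/14173 + 114858/7 = 1627030968/99211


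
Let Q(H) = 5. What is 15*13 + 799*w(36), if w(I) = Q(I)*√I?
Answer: 24165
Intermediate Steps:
w(I) = 5*√I
15*13 + 799*w(36) = 15*13 + 799*(5*√36) = 195 + 799*(5*6) = 195 + 799*30 = 195 + 23970 = 24165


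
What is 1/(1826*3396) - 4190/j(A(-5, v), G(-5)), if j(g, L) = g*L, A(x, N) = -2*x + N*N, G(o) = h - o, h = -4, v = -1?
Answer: -2362053839/6201096 ≈ -380.91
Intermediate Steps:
G(o) = -4 - o
A(x, N) = N² - 2*x (A(x, N) = -2*x + N² = N² - 2*x)
j(g, L) = L*g
1/(1826*3396) - 4190/j(A(-5, v), G(-5)) = 1/(1826*3396) - 4190*1/((-4 - 1*(-5))*((-1)² - 2*(-5))) = (1/1826)*(1/3396) - 4190*1/((1 + 10)*(-4 + 5)) = 1/6201096 - 4190/(1*11) = 1/6201096 - 4190/11 = -2362053839/6201096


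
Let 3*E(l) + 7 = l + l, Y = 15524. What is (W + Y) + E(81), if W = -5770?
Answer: 29417/3 ≈ 9805.7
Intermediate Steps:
E(l) = -7/3 + 2*l/3 (E(l) = -7/3 + (l + l)/3 = -7/3 + (2*l)/3 = -7/3 + 2*l/3)
(W + Y) + E(81) = (-5770 + 15524) + (-7/3 + (⅔)*81) = 9754 + (-7/3 + 54) = 9754 + 155/3 = 29417/3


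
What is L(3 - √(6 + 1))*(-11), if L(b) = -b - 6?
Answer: 99 - 11*√7 ≈ 69.897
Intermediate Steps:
L(b) = -6 - b
L(3 - √(6 + 1))*(-11) = (-6 - (3 - √(6 + 1)))*(-11) = (-6 - (3 - √7))*(-11) = (-6 + (-3 + √7))*(-11) = (-9 + √7)*(-11) = 99 - 11*√7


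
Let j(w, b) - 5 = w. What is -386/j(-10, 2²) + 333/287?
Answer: 112447/1435 ≈ 78.360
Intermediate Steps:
j(w, b) = 5 + w
-386/j(-10, 2²) + 333/287 = -386/(5 - 10) + 333/287 = -386/(-5) + 333*(1/287) = -386*(-⅕) + 333/287 = 386/5 + 333/287 = 112447/1435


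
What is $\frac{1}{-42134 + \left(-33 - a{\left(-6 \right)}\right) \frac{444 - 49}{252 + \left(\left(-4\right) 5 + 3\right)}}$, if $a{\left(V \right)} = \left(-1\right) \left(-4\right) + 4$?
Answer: $- \frac{47}{1983537} \approx -2.3695 \cdot 10^{-5}$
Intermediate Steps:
$a{\left(V \right)} = 8$ ($a{\left(V \right)} = 4 + 4 = 8$)
$\frac{1}{-42134 + \left(-33 - a{\left(-6 \right)}\right) \frac{444 - 49}{252 + \left(\left(-4\right) 5 + 3\right)}} = \frac{1}{-42134 + \left(-33 - 8\right) \frac{444 - 49}{252 + \left(\left(-4\right) 5 + 3\right)}} = \frac{1}{-42134 + \left(-33 - 8\right) \frac{444 - 49}{252 + \left(-20 + 3\right)}} = \frac{1}{-42134 - 41 \frac{444 - 49}{252 - 17}} = \frac{1}{-42134 - 41 \cdot \frac{395}{235}} = \frac{1}{-42134 - 41 \cdot 395 \cdot \frac{1}{235}} = \frac{1}{-42134 - \frac{3239}{47}} = \frac{1}{- \frac{1983537}{47}} = - \frac{47}{1983537}$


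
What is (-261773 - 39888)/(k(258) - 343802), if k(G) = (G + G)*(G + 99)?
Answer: 301661/159590 ≈ 1.8902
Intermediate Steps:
k(G) = 2*G*(99 + G) (k(G) = (2*G)*(99 + G) = 2*G*(99 + G))
(-261773 - 39888)/(k(258) - 343802) = (-261773 - 39888)/(2*258*(99 + 258) - 343802) = -301661/(2*258*357 - 343802) = -301661/(184212 - 343802) = -301661/(-159590) = -301661*(-1/159590) = 301661/159590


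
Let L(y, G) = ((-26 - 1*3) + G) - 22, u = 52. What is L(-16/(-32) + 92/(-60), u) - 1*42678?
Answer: -42677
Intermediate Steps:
L(y, G) = -51 + G (L(y, G) = ((-26 - 3) + G) - 22 = (-29 + G) - 22 = -51 + G)
L(-16/(-32) + 92/(-60), u) - 1*42678 = (-51 + 52) - 1*42678 = 1 - 42678 = -42677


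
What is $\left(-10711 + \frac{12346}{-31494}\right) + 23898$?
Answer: $\frac{207649516}{15747} \approx 13187.0$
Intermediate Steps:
$\left(-10711 + \frac{12346}{-31494}\right) + 23898 = \left(-10711 + 12346 \left(- \frac{1}{31494}\right)\right) + 23898 = \left(-10711 - \frac{6173}{15747}\right) + 23898 = - \frac{168672290}{15747} + 23898 = \frac{207649516}{15747}$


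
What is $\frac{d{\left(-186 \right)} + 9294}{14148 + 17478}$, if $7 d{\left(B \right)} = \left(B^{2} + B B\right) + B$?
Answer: $\frac{152}{251} \approx 0.60558$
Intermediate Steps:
$d{\left(B \right)} = \frac{B}{7} + \frac{2 B^{2}}{7}$ ($d{\left(B \right)} = \frac{\left(B^{2} + B B\right) + B}{7} = \frac{\left(B^{2} + B^{2}\right) + B}{7} = \frac{2 B^{2} + B}{7} = \frac{B + 2 B^{2}}{7} = \frac{B}{7} + \frac{2 B^{2}}{7}$)
$\frac{d{\left(-186 \right)} + 9294}{14148 + 17478} = \frac{\frac{1}{7} \left(-186\right) \left(1 + 2 \left(-186\right)\right) + 9294}{14148 + 17478} = \frac{\frac{1}{7} \left(-186\right) \left(1 - 372\right) + 9294}{31626} = \left(\frac{1}{7} \left(-186\right) \left(-371\right) + 9294\right) \frac{1}{31626} = \left(9858 + 9294\right) \frac{1}{31626} = 19152 \cdot \frac{1}{31626} = \frac{152}{251}$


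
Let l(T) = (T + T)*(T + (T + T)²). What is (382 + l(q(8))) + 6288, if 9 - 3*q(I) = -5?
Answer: 203218/27 ≈ 7526.6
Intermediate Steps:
q(I) = 14/3 (q(I) = 3 - ⅓*(-5) = 3 + 5/3 = 14/3)
l(T) = 2*T*(T + 4*T²) (l(T) = (2*T)*(T + (2*T)²) = (2*T)*(T + 4*T²) = 2*T*(T + 4*T²))
(382 + l(q(8))) + 6288 = (382 + (14/3)²*(2 + 8*(14/3))) + 6288 = (382 + 196*(2 + 112/3)/9) + 6288 = (382 + (196/9)*(118/3)) + 6288 = (382 + 23128/27) + 6288 = 33442/27 + 6288 = 203218/27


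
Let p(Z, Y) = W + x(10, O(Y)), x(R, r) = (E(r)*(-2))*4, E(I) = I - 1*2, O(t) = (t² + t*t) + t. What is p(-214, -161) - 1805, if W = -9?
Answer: -415246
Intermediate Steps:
O(t) = t + 2*t² (O(t) = (t² + t²) + t = 2*t² + t = t + 2*t²)
E(I) = -2 + I (E(I) = I - 2 = -2 + I)
x(R, r) = 16 - 8*r (x(R, r) = ((-2 + r)*(-2))*4 = (4 - 2*r)*4 = 16 - 8*r)
p(Z, Y) = 7 - 8*Y*(1 + 2*Y) (p(Z, Y) = -9 + (16 - 8*Y*(1 + 2*Y)) = 7 - 8*Y*(1 + 2*Y))
p(-214, -161) - 1805 = (7 - 8*(-161)*(1 + 2*(-161))) - 1805 = (7 - 8*(-161)*(1 - 322)) - 1805 = (7 - 8*(-161)*(-321)) - 1805 = (7 - 413448) - 1805 = -413441 - 1805 = -415246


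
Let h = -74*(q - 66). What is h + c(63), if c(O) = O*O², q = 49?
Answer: 251305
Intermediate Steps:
c(O) = O³
h = 1258 (h = -74*(49 - 66) = -74*(-17) = 1258)
h + c(63) = 1258 + 63³ = 1258 + 250047 = 251305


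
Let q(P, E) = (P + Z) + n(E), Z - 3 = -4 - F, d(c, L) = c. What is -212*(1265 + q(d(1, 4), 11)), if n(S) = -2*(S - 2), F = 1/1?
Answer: -264152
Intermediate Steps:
F = 1
n(S) = 4 - 2*S (n(S) = -2*(-2 + S) = 4 - 2*S)
Z = -2 (Z = 3 + (-4 - 1*1) = 3 + (-4 - 1) = 3 - 5 = -2)
q(P, E) = 2 + P - 2*E (q(P, E) = (P - 2) + (4 - 2*E) = (-2 + P) + (4 - 2*E) = 2 + P - 2*E)
-212*(1265 + q(d(1, 4), 11)) = -212*(1265 + (2 + 1 - 2*11)) = -212*(1265 + (2 + 1 - 22)) = -212*(1265 - 19) = -212*1246 = -264152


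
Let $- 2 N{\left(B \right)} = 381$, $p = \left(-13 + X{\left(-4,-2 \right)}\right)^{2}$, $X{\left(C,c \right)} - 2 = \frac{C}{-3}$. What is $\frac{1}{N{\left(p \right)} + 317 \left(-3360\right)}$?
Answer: $- \frac{2}{2130621} \approx -9.3869 \cdot 10^{-7}$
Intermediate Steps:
$X{\left(C,c \right)} = 2 - \frac{C}{3}$ ($X{\left(C,c \right)} = 2 + \frac{C}{-3} = 2 + C \left(- \frac{1}{3}\right) = 2 - \frac{C}{3}$)
$p = \frac{841}{9}$ ($p = \left(-13 + \left(2 - - \frac{4}{3}\right)\right)^{2} = \left(-13 + \left(2 + \frac{4}{3}\right)\right)^{2} = \left(-13 + \frac{10}{3}\right)^{2} = \left(- \frac{29}{3}\right)^{2} = \frac{841}{9} \approx 93.444$)
$N{\left(B \right)} = - \frac{381}{2}$ ($N{\left(B \right)} = \left(- \frac{1}{2}\right) 381 = - \frac{381}{2}$)
$\frac{1}{N{\left(p \right)} + 317 \left(-3360\right)} = \frac{1}{- \frac{381}{2} + 317 \left(-3360\right)} = \frac{1}{- \frac{381}{2} - 1065120} = \frac{1}{- \frac{2130621}{2}} = - \frac{2}{2130621}$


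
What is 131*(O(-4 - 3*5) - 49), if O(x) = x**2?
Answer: 40872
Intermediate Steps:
131*(O(-4 - 3*5) - 49) = 131*((-4 - 3*5)**2 - 49) = 131*((-4 - 15)**2 - 49) = 131*((-19)**2 - 49) = 131*(361 - 49) = 131*312 = 40872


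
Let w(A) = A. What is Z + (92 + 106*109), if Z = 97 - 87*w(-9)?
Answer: 12526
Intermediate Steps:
Z = 880 (Z = 97 - 87*(-9) = 97 + 783 = 880)
Z + (92 + 106*109) = 880 + (92 + 106*109) = 880 + (92 + 11554) = 880 + 11646 = 12526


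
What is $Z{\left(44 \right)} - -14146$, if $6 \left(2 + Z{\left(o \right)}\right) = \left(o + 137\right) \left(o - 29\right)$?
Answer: $\frac{29193}{2} \approx 14597.0$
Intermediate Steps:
$Z{\left(o \right)} = -2 + \frac{\left(-29 + o\right) \left(137 + o\right)}{6}$ ($Z{\left(o \right)} = -2 + \frac{\left(o + 137\right) \left(o - 29\right)}{6} = -2 + \frac{\left(137 + o\right) \left(-29 + o\right)}{6} = -2 + \frac{\left(-29 + o\right) \left(137 + o\right)}{6}$)
$Z{\left(44 \right)} - -14146 = \left(- \frac{3985}{6} + 18 \cdot 44 + \frac{44^{2}}{6}\right) - -14146 = \left(- \frac{3985}{6} + 792 + \frac{1}{6} \cdot 1936\right) + 14146 = \left(- \frac{3985}{6} + 792 + \frac{968}{3}\right) + 14146 = \frac{901}{2} + 14146 = \frac{29193}{2}$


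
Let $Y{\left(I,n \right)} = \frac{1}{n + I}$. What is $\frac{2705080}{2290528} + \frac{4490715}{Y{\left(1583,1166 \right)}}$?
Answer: $\frac{3534564015617195}{286316} \approx 1.2345 \cdot 10^{10}$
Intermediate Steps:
$Y{\left(I,n \right)} = \frac{1}{I + n}$
$\frac{2705080}{2290528} + \frac{4490715}{Y{\left(1583,1166 \right)}} = \frac{2705080}{2290528} + \frac{4490715}{\frac{1}{1583 + 1166}} = 2705080 \cdot \frac{1}{2290528} + \frac{4490715}{\frac{1}{2749}} = \frac{338135}{286316} + 4490715 \frac{1}{\frac{1}{2749}} = \frac{338135}{286316} + 4490715 \cdot 2749 = \frac{338135}{286316} + 12344975535 = \frac{3534564015617195}{286316}$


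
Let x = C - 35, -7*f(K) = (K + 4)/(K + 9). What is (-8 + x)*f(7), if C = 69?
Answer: -143/56 ≈ -2.5536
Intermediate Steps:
f(K) = -(4 + K)/(7*(9 + K)) (f(K) = -(K + 4)/(7*(K + 9)) = -(4 + K)/(7*(9 + K)))
x = 34 (x = 69 - 35 = 34)
(-8 + x)*f(7) = (-8 + 34)*((-4 - 1*7)/(7*(9 + 7))) = 26*((⅐)*(-4 - 7)/16) = 26*((⅐)*(1/16)*(-11)) = 26*(-11/112) = -143/56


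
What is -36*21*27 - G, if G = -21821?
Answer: 1409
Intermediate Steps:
-36*21*27 - G = -36*21*27 - 1*(-21821) = -756*27 + 21821 = -20412 + 21821 = 1409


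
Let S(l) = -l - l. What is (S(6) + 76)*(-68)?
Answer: -4352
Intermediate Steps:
S(l) = -2*l
(S(6) + 76)*(-68) = (-2*6 + 76)*(-68) = (-12 + 76)*(-68) = 64*(-68) = -4352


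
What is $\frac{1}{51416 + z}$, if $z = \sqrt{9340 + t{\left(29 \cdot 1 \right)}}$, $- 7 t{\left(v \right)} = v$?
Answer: $\frac{359912}{18505170041} - \frac{\sqrt{457457}}{18505170041} \approx 1.9413 \cdot 10^{-5}$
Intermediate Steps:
$t{\left(v \right)} = - \frac{v}{7}$
$z = \frac{\sqrt{457457}}{7}$ ($z = \sqrt{9340 - \frac{29 \cdot 1}{7}} = \sqrt{9340 - \frac{29}{7}} = \sqrt{\frac{65351}{7}} = \frac{\sqrt{457457}}{7} \approx 96.622$)
$\frac{1}{51416 + z} = \frac{1}{51416 + \frac{\sqrt{457457}}{7}}$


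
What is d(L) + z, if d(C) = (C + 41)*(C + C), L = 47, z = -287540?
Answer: -279268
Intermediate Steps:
d(C) = 2*C*(41 + C) (d(C) = (41 + C)*(2*C) = 2*C*(41 + C))
d(L) + z = 2*47*(41 + 47) - 287540 = 2*47*88 - 287540 = 8272 - 287540 = -279268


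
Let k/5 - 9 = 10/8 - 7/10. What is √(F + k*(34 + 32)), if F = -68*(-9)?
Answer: √15054/2 ≈ 61.347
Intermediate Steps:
F = 612
k = 191/4 (k = 45 + 5*(10/8 - 7/10) = 45 + 5*(10*(⅛) - 7*⅒) = 45 + 5*(5/4 - 7/10) = 45 + 5*(11/20) = 45 + 11/4 = 191/4 ≈ 47.750)
√(F + k*(34 + 32)) = √(612 + 191*(34 + 32)/4) = √(612 + (191/4)*66) = √(612 + 6303/2) = √(7527/2) = √15054/2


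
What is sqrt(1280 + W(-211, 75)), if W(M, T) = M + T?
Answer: 2*sqrt(286) ≈ 33.823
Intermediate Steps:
sqrt(1280 + W(-211, 75)) = sqrt(1280 + (-211 + 75)) = sqrt(1280 - 136) = sqrt(1144) = 2*sqrt(286)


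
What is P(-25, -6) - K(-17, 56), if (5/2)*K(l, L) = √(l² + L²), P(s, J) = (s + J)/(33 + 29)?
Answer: -½ - 2*√137 ≈ -23.909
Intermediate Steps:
P(s, J) = J/62 + s/62 (P(s, J) = (J + s)/62 = (J + s)*(1/62) = J/62 + s/62)
K(l, L) = 2*√(L² + l²)/5 (K(l, L) = 2*√(l² + L²)/5 = 2*√(L² + l²)/5)
P(-25, -6) - K(-17, 56) = ((1/62)*(-6) + (1/62)*(-25)) - 2*√(56² + (-17)²)/5 = (-3/31 - 25/62) - 2*√(3136 + 289)/5 = -½ - 2*√3425/5 = -½ - 2*5*√137/5 = -½ - 2*√137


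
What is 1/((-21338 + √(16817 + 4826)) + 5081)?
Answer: -16257/264268406 - √21643/264268406 ≈ -6.2074e-5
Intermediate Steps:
1/((-21338 + √(16817 + 4826)) + 5081) = 1/((-21338 + √21643) + 5081) = 1/(-16257 + √21643)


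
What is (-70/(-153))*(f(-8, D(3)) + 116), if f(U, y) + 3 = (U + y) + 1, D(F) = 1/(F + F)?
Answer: 22295/459 ≈ 48.573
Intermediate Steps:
D(F) = 1/(2*F)
f(U, y) = -2 + U + y (f(U, y) = -3 + ((U + y) + 1) = -3 + (1 + U + y) = -2 + U + y)
(-70/(-153))*(f(-8, D(3)) + 116) = (-70/(-153))*((-2 - 8 + (1/2)/3) + 116) = (-70*(-1/153))*((-2 - 8 + (1/2)*(1/3)) + 116) = 70*((-2 - 8 + 1/6) + 116)/153 = 70*(-59/6 + 116)/153 = (70/153)*(637/6) = 22295/459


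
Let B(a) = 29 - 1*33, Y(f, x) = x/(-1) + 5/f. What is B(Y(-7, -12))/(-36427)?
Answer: 4/36427 ≈ 0.00010981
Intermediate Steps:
Y(f, x) = -x + 5/f (Y(f, x) = x*(-1) + 5/f = -x + 5/f)
B(a) = -4 (B(a) = 29 - 33 = -4)
B(Y(-7, -12))/(-36427) = -4/(-36427) = -4*(-1/36427) = 4/36427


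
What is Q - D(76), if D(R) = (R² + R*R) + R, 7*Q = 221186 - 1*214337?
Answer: -74547/7 ≈ -10650.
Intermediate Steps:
Q = 6849/7 (Q = (221186 - 1*214337)/7 = (221186 - 214337)/7 = (⅐)*6849 = 6849/7 ≈ 978.43)
D(R) = R + 2*R² (D(R) = (R² + R²) + R = 2*R² + R = R + 2*R²)
Q - D(76) = 6849/7 - 76*(1 + 2*76) = 6849/7 - 76*(1 + 152) = 6849/7 - 76*153 = 6849/7 - 1*11628 = 6849/7 - 11628 = -74547/7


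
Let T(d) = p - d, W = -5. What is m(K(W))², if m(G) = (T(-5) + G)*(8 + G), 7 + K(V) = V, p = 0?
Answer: 784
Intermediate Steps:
K(V) = -7 + V
T(d) = -d (T(d) = 0 - d = -d)
m(G) = (5 + G)*(8 + G) (m(G) = (-1*(-5) + G)*(8 + G) = (5 + G)*(8 + G))
m(K(W))² = (40 + (-7 - 5)² + 13*(-7 - 5))² = (40 + (-12)² + 13*(-12))² = (40 + 144 - 156)² = 28² = 784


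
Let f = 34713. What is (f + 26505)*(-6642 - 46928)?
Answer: -3279448260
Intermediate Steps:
(f + 26505)*(-6642 - 46928) = (34713 + 26505)*(-6642 - 46928) = 61218*(-53570) = -3279448260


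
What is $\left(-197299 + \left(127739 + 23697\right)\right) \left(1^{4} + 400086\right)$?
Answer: $-18349190081$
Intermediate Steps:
$\left(-197299 + \left(127739 + 23697\right)\right) \left(1^{4} + 400086\right) = \left(-197299 + 151436\right) \left(1 + 400086\right) = \left(-45863\right) 400087 = -18349190081$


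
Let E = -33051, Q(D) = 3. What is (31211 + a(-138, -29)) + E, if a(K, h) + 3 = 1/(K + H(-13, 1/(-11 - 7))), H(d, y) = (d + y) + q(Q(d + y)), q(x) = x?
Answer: -4911613/2665 ≈ -1843.0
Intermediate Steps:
H(d, y) = 3 + d + y (H(d, y) = (d + y) + 3 = 3 + d + y)
a(K, h) = -3 + 1/(-181/18 + K) (a(K, h) = -3 + 1/(K + (3 - 13 + 1/(-11 - 7))) = -3 + 1/(K + (3 - 13 + 1/(-18))) = -3 + 1/(K + (3 - 13 - 1/18)) = -3 + 1/(K - 181/18) = -3 + 1/(-181/18 + K))
(31211 + a(-138, -29)) + E = (31211 + 3*(187 - 18*(-138))/(-181 + 18*(-138))) - 33051 = (31211 + 3*(187 + 2484)/(-181 - 2484)) - 33051 = (31211 + 3*2671/(-2665)) - 33051 = (31211 + 3*(-1/2665)*2671) - 33051 = (31211 - 8013/2665) - 33051 = 83169302/2665 - 33051 = -4911613/2665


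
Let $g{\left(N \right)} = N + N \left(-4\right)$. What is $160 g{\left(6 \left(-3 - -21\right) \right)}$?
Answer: $-51840$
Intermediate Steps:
$g{\left(N \right)} = - 3 N$ ($g{\left(N \right)} = N - 4 N = - 3 N$)
$160 g{\left(6 \left(-3 - -21\right) \right)} = 160 \left(- 3 \cdot 6 \left(-3 - -21\right)\right) = 160 \left(- 3 \cdot 6 \left(-3 + \left(25 - 4\right)\right)\right) = 160 \left(- 3 \cdot 6 \left(-3 + 21\right)\right) = 160 \left(- 3 \cdot 6 \cdot 18\right) = 160 \left(\left(-3\right) 108\right) = 160 \left(-324\right) = -51840$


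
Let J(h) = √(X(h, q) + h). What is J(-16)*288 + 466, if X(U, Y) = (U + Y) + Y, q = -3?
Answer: 466 + 288*I*√38 ≈ 466.0 + 1775.4*I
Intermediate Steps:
X(U, Y) = U + 2*Y
J(h) = √(-6 + 2*h) (J(h) = √((h + 2*(-3)) + h) = √((h - 6) + h) = √((-6 + h) + h) = √(-6 + 2*h))
J(-16)*288 + 466 = √(-6 + 2*(-16))*288 + 466 = √(-6 - 32)*288 + 466 = √(-38)*288 + 466 = (I*√38)*288 + 466 = 288*I*√38 + 466 = 466 + 288*I*√38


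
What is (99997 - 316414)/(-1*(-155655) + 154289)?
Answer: -216417/309944 ≈ -0.69825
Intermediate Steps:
(99997 - 316414)/(-1*(-155655) + 154289) = -216417/(155655 + 154289) = -216417/309944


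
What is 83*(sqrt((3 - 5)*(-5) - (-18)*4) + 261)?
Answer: 21663 + 83*sqrt(82) ≈ 22415.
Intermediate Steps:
83*(sqrt((3 - 5)*(-5) - (-18)*4) + 261) = 83*(sqrt(-2*(-5) - 18*(-4)) + 261) = 83*(sqrt(10 + 72) + 261) = 83*(sqrt(82) + 261) = 83*(261 + sqrt(82)) = 21663 + 83*sqrt(82)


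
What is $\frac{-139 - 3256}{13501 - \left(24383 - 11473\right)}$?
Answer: $- \frac{3395}{591} \approx -5.7445$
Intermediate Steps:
$\frac{-139 - 3256}{13501 - \left(24383 - 11473\right)} = \frac{-139 - 3256}{13501 - 12910} = - \frac{3395}{13501 - 12910} = - \frac{3395}{591}$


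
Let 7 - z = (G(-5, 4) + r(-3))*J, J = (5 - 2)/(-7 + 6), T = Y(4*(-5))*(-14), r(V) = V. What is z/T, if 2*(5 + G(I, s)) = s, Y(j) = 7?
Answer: 11/98 ≈ 0.11224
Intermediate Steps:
G(I, s) = -5 + s/2
T = -98 (T = 7*(-14) = -98)
J = -3 (J = 3/(-1) = 3*(-1) = -3)
z = -11 (z = 7 - ((-5 + (1/2)*4) - 3)*(-3) = 7 - ((-5 + 2) - 3)*(-3) = 7 - (-3 - 3)*(-3) = 7 - (-6)*(-3) = 7 - 1*18 = 7 - 18 = -11)
z/T = -11/(-98) = -11*(-1/98) = 11/98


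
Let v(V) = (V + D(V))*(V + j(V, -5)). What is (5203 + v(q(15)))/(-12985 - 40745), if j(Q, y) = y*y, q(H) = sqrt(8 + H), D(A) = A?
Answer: -5249/53730 - 5*sqrt(23)/5373 ≈ -0.10216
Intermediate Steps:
j(Q, y) = y**2
v(V) = 2*V*(25 + V) (v(V) = (V + V)*(V + (-5)**2) = (2*V)*(V + 25) = (2*V)*(25 + V) = 2*V*(25 + V))
(5203 + v(q(15)))/(-12985 - 40745) = (5203 + 2*sqrt(8 + 15)*(25 + sqrt(8 + 15)))/(-12985 - 40745) = (5203 + 2*sqrt(23)*(25 + sqrt(23)))/(-53730) = (5203 + 2*sqrt(23)*(25 + sqrt(23)))*(-1/53730) = -5203/53730 - sqrt(23)*(25 + sqrt(23))/26865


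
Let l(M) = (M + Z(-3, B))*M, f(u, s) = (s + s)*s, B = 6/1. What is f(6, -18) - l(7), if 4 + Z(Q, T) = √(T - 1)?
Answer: 627 - 7*√5 ≈ 611.35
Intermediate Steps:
B = 6 (B = 6*1 = 6)
Z(Q, T) = -4 + √(-1 + T) (Z(Q, T) = -4 + √(T - 1) = -4 + √(-1 + T))
f(u, s) = 2*s² (f(u, s) = (2*s)*s = 2*s²)
l(M) = M*(-4 + M + √5) (l(M) = (M + (-4 + √(-1 + 6)))*M = (M + (-4 + √5))*M = (-4 + M + √5)*M = M*(-4 + M + √5))
f(6, -18) - l(7) = 2*(-18)² - 7*(-4 + 7 + √5) = 2*324 - 7*(3 + √5) = 648 - (21 + 7*√5) = 648 + (-21 - 7*√5) = 627 - 7*√5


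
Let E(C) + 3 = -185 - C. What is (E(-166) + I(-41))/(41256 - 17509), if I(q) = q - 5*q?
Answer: 142/23747 ≈ 0.0059797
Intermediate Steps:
E(C) = -188 - C (E(C) = -3 + (-185 - C) = -188 - C)
I(q) = -4*q
(E(-166) + I(-41))/(41256 - 17509) = ((-188 - 1*(-166)) - 4*(-41))/(41256 - 17509) = ((-188 + 166) + 164)/23747 = (-22 + 164)*(1/23747) = 142*(1/23747) = 142/23747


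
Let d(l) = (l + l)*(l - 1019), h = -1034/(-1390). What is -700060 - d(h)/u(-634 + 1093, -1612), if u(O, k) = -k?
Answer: -136272849107152/194659075 ≈ -7.0006e+5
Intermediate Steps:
h = 517/695 (h = -1034*(-1/1390) = 517/695 ≈ 0.74389)
d(l) = 2*l*(-1019 + l) (d(l) = (2*l)*(-1019 + l) = 2*l*(-1019 + l))
-700060 - d(h)/u(-634 + 1093, -1612) = -700060 - 2*(517/695)*(-1019 + 517/695)/((-1*(-1612))) = -700060 - 2*(517/695)*(-707688/695)/1612 = -700060 - (-731749392)/(483025*1612) = -700060 - 1*(-182937348/194659075) = -700060 + 182937348/194659075 = -136272849107152/194659075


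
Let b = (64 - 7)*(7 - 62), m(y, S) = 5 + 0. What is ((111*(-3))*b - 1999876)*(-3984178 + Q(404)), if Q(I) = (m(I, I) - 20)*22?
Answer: 3808874871868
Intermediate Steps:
m(y, S) = 5
Q(I) = -330 (Q(I) = (5 - 20)*22 = -15*22 = -330)
b = -3135 (b = 57*(-55) = -3135)
((111*(-3))*b - 1999876)*(-3984178 + Q(404)) = ((111*(-3))*(-3135) - 1999876)*(-3984178 - 330) = (-333*(-3135) - 1999876)*(-3984508) = (1043955 - 1999876)*(-3984508) = -955921*(-3984508) = 3808874871868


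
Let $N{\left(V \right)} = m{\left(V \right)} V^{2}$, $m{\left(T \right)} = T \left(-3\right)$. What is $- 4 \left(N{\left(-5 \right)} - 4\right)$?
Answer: $-1484$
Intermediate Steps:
$m{\left(T \right)} = - 3 T$
$N{\left(V \right)} = - 3 V^{3}$ ($N{\left(V \right)} = - 3 V V^{2} = - 3 V^{3}$)
$- 4 \left(N{\left(-5 \right)} - 4\right) = - 4 \left(- 3 \left(-5\right)^{3} - 4\right) = - 4 \left(\left(-3\right) \left(-125\right) - 4\right) = - 4 \left(375 - 4\right) = \left(-4\right) 371 = -1484$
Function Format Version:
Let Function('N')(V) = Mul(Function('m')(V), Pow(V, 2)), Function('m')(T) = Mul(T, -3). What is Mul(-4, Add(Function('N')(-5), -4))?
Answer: -1484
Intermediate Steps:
Function('m')(T) = Mul(-3, T)
Function('N')(V) = Mul(-3, Pow(V, 3)) (Function('N')(V) = Mul(Mul(-3, V), Pow(V, 2)) = Mul(-3, Pow(V, 3)))
Mul(-4, Add(Function('N')(-5), -4)) = Mul(-4, Add(Mul(-3, Pow(-5, 3)), -4)) = Mul(-4, Add(Mul(-3, -125), -4)) = Mul(-4, Add(375, -4)) = Mul(-4, 371) = -1484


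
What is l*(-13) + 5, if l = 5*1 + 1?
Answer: -73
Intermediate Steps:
l = 6 (l = 5 + 1 = 6)
l*(-13) + 5 = 6*(-13) + 5 = -78 + 5 = -73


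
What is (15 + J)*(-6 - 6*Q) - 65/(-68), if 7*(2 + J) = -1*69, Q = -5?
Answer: 36359/476 ≈ 76.384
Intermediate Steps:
J = -83/7 (J = -2 + (-1*69)/7 = -2 + (⅐)*(-69) = -2 - 69/7 = -83/7 ≈ -11.857)
(15 + J)*(-6 - 6*Q) - 65/(-68) = (15 - 83/7)*(-6 - 6*(-5)) - 65/(-68) = 22*(-6 + 30)/7 - 65*(-1/68) = (22/7)*24 + 65/68 = 528/7 + 65/68 = 36359/476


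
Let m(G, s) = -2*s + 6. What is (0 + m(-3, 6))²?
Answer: 36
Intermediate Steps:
m(G, s) = 6 - 2*s
(0 + m(-3, 6))² = (0 + (6 - 2*6))² = (0 + (6 - 12))² = (0 - 6)² = (-6)² = 36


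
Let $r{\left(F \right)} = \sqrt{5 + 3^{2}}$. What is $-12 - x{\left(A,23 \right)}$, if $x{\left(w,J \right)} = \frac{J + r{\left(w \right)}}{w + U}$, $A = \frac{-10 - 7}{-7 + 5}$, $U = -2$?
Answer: $- \frac{202}{13} - \frac{2 \sqrt{14}}{13} \approx -16.114$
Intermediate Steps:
$A = \frac{17}{2}$ ($A = - \frac{17}{-2} = \left(-17\right) \left(- \frac{1}{2}\right) = \frac{17}{2} \approx 8.5$)
$r{\left(F \right)} = \sqrt{14}$ ($r{\left(F \right)} = \sqrt{5 + 9} = \sqrt{14}$)
$x{\left(w,J \right)} = \frac{J + \sqrt{14}}{-2 + w}$ ($x{\left(w,J \right)} = \frac{J + \sqrt{14}}{w - 2} = \frac{J + \sqrt{14}}{-2 + w}$)
$-12 - x{\left(A,23 \right)} = -12 - \frac{23 + \sqrt{14}}{-2 + \frac{17}{2}} = -12 - \frac{23 + \sqrt{14}}{\frac{13}{2}} = -12 - \frac{2 \left(23 + \sqrt{14}\right)}{13} = -12 - \left(\frac{46}{13} + \frac{2 \sqrt{14}}{13}\right) = - \frac{202}{13} - \frac{2 \sqrt{14}}{13}$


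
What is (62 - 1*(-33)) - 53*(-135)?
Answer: 7250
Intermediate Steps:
(62 - 1*(-33)) - 53*(-135) = (62 + 33) + 7155 = 95 + 7155 = 7250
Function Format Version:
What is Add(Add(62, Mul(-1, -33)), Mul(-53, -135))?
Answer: 7250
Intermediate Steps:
Add(Add(62, Mul(-1, -33)), Mul(-53, -135)) = Add(Add(62, 33), 7155) = Add(95, 7155) = 7250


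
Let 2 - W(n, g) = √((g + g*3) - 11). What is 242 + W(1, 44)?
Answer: 244 - √165 ≈ 231.15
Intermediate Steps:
W(n, g) = 2 - √(-11 + 4*g) (W(n, g) = 2 - √((g + g*3) - 11) = 2 - √((g + 3*g) - 11) = 2 - √(4*g - 11) = 2 - √(-11 + 4*g))
242 + W(1, 44) = 242 + (2 - √(-11 + 4*44)) = 242 + (2 - √(-11 + 176)) = 242 + (2 - √165) = 244 - √165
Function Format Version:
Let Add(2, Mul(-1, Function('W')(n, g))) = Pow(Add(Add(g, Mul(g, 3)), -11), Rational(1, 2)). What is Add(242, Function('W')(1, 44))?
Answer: Add(244, Mul(-1, Pow(165, Rational(1, 2)))) ≈ 231.15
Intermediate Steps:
Function('W')(n, g) = Add(2, Mul(-1, Pow(Add(-11, Mul(4, g)), Rational(1, 2)))) (Function('W')(n, g) = Add(2, Mul(-1, Pow(Add(Add(g, Mul(g, 3)), -11), Rational(1, 2)))) = Add(2, Mul(-1, Pow(Add(Add(g, Mul(3, g)), -11), Rational(1, 2)))) = Add(2, Mul(-1, Pow(Add(Mul(4, g), -11), Rational(1, 2)))) = Add(2, Mul(-1, Pow(Add(-11, Mul(4, g)), Rational(1, 2)))))
Add(242, Function('W')(1, 44)) = Add(242, Add(2, Mul(-1, Pow(Add(-11, Mul(4, 44)), Rational(1, 2))))) = Add(242, Add(2, Mul(-1, Pow(Add(-11, 176), Rational(1, 2))))) = Add(242, Add(2, Mul(-1, Pow(165, Rational(1, 2))))) = Add(244, Mul(-1, Pow(165, Rational(1, 2))))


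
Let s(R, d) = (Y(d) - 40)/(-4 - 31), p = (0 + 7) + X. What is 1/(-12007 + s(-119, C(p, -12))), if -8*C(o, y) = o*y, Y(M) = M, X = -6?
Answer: -10/120059 ≈ -8.3292e-5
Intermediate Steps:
p = 1 (p = (0 + 7) - 6 = 7 - 6 = 1)
C(o, y) = -o*y/8
s(R, d) = 8/7 - d/35 (s(R, d) = (d - 40)/(-4 - 31) = (-40 + d)/(-35) = (-40 + d)*(-1/35) = 8/7 - d/35)
1/(-12007 + s(-119, C(p, -12))) = 1/(-12007 + (8/7 - (-1)*(-12)/280)) = 1/(-12007 + (8/7 - 1/35*3/2)) = 1/(-12007 + (8/7 - 3/70)) = 1/(-12007 + 11/10) = 1/(-120059/10) = -10/120059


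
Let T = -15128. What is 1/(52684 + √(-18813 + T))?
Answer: 52684/2775637797 - I*√33941/2775637797 ≈ 1.8981e-5 - 6.6374e-8*I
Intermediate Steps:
1/(52684 + √(-18813 + T)) = 1/(52684 + √(-18813 - 15128)) = 1/(52684 + √(-33941)) = 1/(52684 + I*√33941)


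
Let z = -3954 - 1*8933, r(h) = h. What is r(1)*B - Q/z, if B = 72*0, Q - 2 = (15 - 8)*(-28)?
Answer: -194/12887 ≈ -0.015054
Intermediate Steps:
Q = -194 (Q = 2 + (15 - 8)*(-28) = 2 + 7*(-28) = 2 - 196 = -194)
z = -12887 (z = -3954 - 8933 = -12887)
B = 0
r(1)*B - Q/z = 1*0 - (-194)/(-12887) = 0 - (-194)*(-1)/12887 = 0 - 1*194/12887 = 0 - 194/12887 = -194/12887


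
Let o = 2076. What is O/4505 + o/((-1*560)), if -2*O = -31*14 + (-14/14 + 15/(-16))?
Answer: -3692127/1009120 ≈ -3.6588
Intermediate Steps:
O = 6975/32 (O = -(-31*14 + (-14/14 + 15/(-16)))/2 = -(-434 + (-14*1/14 + 15*(-1/16)))/2 = -(-434 + (-1 - 15/16))/2 = -(-434 - 31/16)/2 = -½*(-6975/16) = 6975/32 ≈ 217.97)
O/4505 + o/((-1*560)) = (6975/32)/4505 + 2076/((-1*560)) = (6975/32)*(1/4505) + 2076/(-560) = 1395/28832 + 2076*(-1/560) = 1395/28832 - 519/140 = -3692127/1009120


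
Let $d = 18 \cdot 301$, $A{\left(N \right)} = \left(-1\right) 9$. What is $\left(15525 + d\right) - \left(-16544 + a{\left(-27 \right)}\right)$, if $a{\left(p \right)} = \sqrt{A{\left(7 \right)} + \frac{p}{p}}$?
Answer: $37487 - 2 i \sqrt{2} \approx 37487.0 - 2.8284 i$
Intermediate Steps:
$A{\left(N \right)} = -9$
$d = 5418$
$a{\left(p \right)} = 2 i \sqrt{2}$ ($a{\left(p \right)} = \sqrt{-9 + \frac{p}{p}} = \sqrt{-9 + 1} = \sqrt{-8} = 2 i \sqrt{2}$)
$\left(15525 + d\right) - \left(-16544 + a{\left(-27 \right)}\right) = \left(15525 + 5418\right) + \left(16544 - 2 i \sqrt{2}\right) = 20943 + \left(16544 - 2 i \sqrt{2}\right) = 37487 - 2 i \sqrt{2}$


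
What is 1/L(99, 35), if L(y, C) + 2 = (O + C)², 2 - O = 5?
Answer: 1/1022 ≈ 0.00097847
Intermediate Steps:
O = -3 (O = 2 - 1*5 = 2 - 5 = -3)
L(y, C) = -2 + (-3 + C)²
1/L(99, 35) = 1/(-2 + (-3 + 35)²) = 1/(-2 + 32²) = 1/(-2 + 1024) = 1/1022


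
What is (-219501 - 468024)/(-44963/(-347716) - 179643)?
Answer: 9562537716/2498588017 ≈ 3.8272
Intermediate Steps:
(-219501 - 468024)/(-44963/(-347716) - 179643) = -687525/(-44963*(-1/347716) - 179643) = -687525/(44963/347716 - 179643) = -687525/(-62464700425/347716) = -687525*(-347716/62464700425) = 9562537716/2498588017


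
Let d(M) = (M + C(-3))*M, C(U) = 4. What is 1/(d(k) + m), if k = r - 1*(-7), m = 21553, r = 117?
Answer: 1/37425 ≈ 2.6720e-5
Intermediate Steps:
k = 124 (k = 117 - 1*(-7) = 117 + 7 = 124)
d(M) = M*(4 + M) (d(M) = (M + 4)*M = (4 + M)*M = M*(4 + M))
1/(d(k) + m) = 1/(124*(4 + 124) + 21553) = 1/(124*128 + 21553) = 1/(15872 + 21553) = 1/37425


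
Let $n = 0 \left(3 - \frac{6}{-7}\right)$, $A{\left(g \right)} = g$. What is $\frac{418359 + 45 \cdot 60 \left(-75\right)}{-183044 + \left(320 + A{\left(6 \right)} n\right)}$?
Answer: $- \frac{71953}{60908} \approx -1.1813$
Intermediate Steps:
$n = 0$ ($n = 0 \left(3 - - \frac{6}{7}\right) = 0 \left(3 + \frac{6}{7}\right) = 0 \cdot \frac{27}{7} = 0$)
$\frac{418359 + 45 \cdot 60 \left(-75\right)}{-183044 + \left(320 + A{\left(6 \right)} n\right)} = \frac{418359 + 45 \cdot 60 \left(-75\right)}{-183044 + \left(320 + 6 \cdot 0\right)} = \frac{418359 + 2700 \left(-75\right)}{-183044 + \left(320 + 0\right)} = \frac{418359 - 202500}{-183044 + 320} = \frac{215859}{-182724} = 215859 \left(- \frac{1}{182724}\right) = - \frac{71953}{60908}$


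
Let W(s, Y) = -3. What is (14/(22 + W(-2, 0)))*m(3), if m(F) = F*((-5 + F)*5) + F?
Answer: -378/19 ≈ -19.895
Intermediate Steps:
m(F) = F + F*(-25 + 5*F) (m(F) = F*(-25 + 5*F) + F = F + F*(-25 + 5*F))
(14/(22 + W(-2, 0)))*m(3) = (14/(22 - 3))*(3*(-24 + 5*3)) = (14/19)*(3*(-24 + 15)) = (14*(1/19))*(3*(-9)) = (14/19)*(-27) = -378/19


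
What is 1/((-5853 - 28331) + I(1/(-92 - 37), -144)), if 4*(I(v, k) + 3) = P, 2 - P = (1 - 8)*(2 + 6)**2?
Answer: -2/68149 ≈ -2.9347e-5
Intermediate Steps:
P = 450 (P = 2 - (1 - 8)*(2 + 6)**2 = 2 - (-7)*8**2 = 2 - (-7)*64 = 2 - 1*(-448) = 2 + 448 = 450)
I(v, k) = 219/2 (I(v, k) = -3 + (1/4)*450 = -3 + 225/2 = 219/2)
1/((-5853 - 28331) + I(1/(-92 - 37), -144)) = 1/((-5853 - 28331) + 219/2) = 1/(-34184 + 219/2) = 1/(-68149/2) = -2/68149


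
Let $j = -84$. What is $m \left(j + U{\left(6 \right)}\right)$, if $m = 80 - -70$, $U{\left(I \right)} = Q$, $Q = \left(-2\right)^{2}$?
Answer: $-12000$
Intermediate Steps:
$Q = 4$
$U{\left(I \right)} = 4$
$m = 150$ ($m = 80 + 70 = 150$)
$m \left(j + U{\left(6 \right)}\right) = 150 \left(-84 + 4\right) = 150 \left(-80\right) = -12000$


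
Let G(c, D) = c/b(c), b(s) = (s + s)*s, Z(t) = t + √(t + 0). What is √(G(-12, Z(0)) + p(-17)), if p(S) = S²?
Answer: √41610/12 ≈ 16.999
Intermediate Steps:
Z(t) = t + √t
b(s) = 2*s² (b(s) = (2*s)*s = 2*s²)
G(c, D) = 1/(2*c) (G(c, D) = c/((2*c²)) = c*(1/(2*c²)) = 1/(2*c))
√(G(-12, Z(0)) + p(-17)) = √((½)/(-12) + (-17)²) = √((½)*(-1/12) + 289) = √(-1/24 + 289) = √(6935/24) = √41610/12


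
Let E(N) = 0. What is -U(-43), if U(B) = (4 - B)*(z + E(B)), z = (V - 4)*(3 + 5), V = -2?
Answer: 2256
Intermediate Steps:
z = -48 (z = (-2 - 4)*(3 + 5) = -6*8 = -48)
U(B) = -192 + 48*B (U(B) = (4 - B)*(-48 + 0) = (4 - B)*(-48) = -192 + 48*B)
-U(-43) = -(-192 + 48*(-43)) = -(-192 - 2064) = -1*(-2256) = 2256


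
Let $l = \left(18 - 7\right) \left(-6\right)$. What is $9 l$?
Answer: $-594$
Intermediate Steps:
$l = -66$ ($l = 11 \left(-6\right) = -66$)
$9 l = 9 \left(-66\right) = -594$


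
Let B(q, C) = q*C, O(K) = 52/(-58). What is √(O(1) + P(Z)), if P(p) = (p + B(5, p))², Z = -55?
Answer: √91584146/29 ≈ 330.00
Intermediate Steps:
O(K) = -26/29 (O(K) = 52*(-1/58) = -26/29)
B(q, C) = C*q
P(p) = 36*p² (P(p) = (p + p*5)² = (p + 5*p)² = (6*p)² = 36*p²)
√(O(1) + P(Z)) = √(-26/29 + 36*(-55)²) = √(-26/29 + 36*3025) = √(-26/29 + 108900) = √(3158074/29) = √91584146/29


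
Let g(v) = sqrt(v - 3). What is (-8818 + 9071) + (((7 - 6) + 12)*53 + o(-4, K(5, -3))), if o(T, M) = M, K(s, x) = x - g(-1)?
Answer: 939 - 2*I ≈ 939.0 - 2.0*I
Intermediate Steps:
g(v) = sqrt(-3 + v)
K(s, x) = x - 2*I (K(s, x) = x - sqrt(-3 - 1) = x - sqrt(-4) = x - 2*I)
(-8818 + 9071) + (((7 - 6) + 12)*53 + o(-4, K(5, -3))) = (-8818 + 9071) + (((7 - 6) + 12)*53 + (-3 - 2*I)) = 253 + ((1 + 12)*53 + (-3 - 2*I)) = 253 + (13*53 + (-3 - 2*I)) = 253 + (689 + (-3 - 2*I)) = 253 + (686 - 2*I) = 939 - 2*I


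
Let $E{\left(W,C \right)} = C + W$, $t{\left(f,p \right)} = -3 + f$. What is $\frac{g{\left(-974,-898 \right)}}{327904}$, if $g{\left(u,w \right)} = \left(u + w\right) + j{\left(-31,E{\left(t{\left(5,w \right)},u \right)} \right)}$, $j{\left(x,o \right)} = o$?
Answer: $- \frac{711}{81976} \approx -0.0086733$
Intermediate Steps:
$g{\left(u,w \right)} = 2 + w + 2 u$ ($g{\left(u,w \right)} = \left(u + w\right) + \left(u + \left(-3 + 5\right)\right) = \left(u + w\right) + \left(u + 2\right) = \left(u + w\right) + \left(2 + u\right) = 2 + w + 2 u$)
$\frac{g{\left(-974,-898 \right)}}{327904} = \frac{2 - 898 + 2 \left(-974\right)}{327904} = \left(2 - 898 - 1948\right) \frac{1}{327904} = \left(-2844\right) \frac{1}{327904} = - \frac{711}{81976}$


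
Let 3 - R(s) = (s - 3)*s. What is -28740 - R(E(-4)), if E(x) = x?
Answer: -28715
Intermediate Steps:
R(s) = 3 - s*(-3 + s) (R(s) = 3 - (s - 3)*s = 3 - (-3 + s)*s = 3 - s*(-3 + s))
-28740 - R(E(-4)) = -28740 - (3 - 1*(-4)**2 + 3*(-4)) = -28740 - (3 - 1*16 - 12) = -28740 - (3 - 16 - 12) = -28740 - 1*(-25) = -28740 + 25 = -28715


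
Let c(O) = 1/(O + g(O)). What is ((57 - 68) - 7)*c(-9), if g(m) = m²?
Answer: -¼ ≈ -0.25000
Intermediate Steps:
c(O) = 1/(O + O²)
((57 - 68) - 7)*c(-9) = ((57 - 68) - 7)*(1/((-9)*(1 - 9))) = (-11 - 7)*(-⅑/(-8)) = -(-2)*(-1)/8 = -18*1/72 = -¼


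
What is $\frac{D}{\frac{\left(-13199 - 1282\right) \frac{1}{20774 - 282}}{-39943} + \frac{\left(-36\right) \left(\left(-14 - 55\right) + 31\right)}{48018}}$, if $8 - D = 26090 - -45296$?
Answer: $- \frac{467565242402130104}{186736617411} \approx -2.5039 \cdot 10^{6}$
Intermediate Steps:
$D = -71378$ ($D = 8 - \left(26090 - -45296\right) = 8 - \left(26090 + 45296\right) = 8 - 71386 = -71378$)
$\frac{D}{\frac{\left(-13199 - 1282\right) \frac{1}{20774 - 282}}{-39943} + \frac{\left(-36\right) \left(\left(-14 - 55\right) + 31\right)}{48018}} = - \frac{71378}{\frac{\left(-13199 - 1282\right) \frac{1}{20774 - 282}}{-39943} + \frac{\left(-36\right) \left(\left(-14 - 55\right) + 31\right)}{48018}} = - \frac{71378}{- \frac{14481}{20492} \left(- \frac{1}{39943}\right) + - 36 \left(-69 + 31\right) \frac{1}{48018}} = - \frac{71378}{\left(-14481\right) \frac{1}{20492} \left(- \frac{1}{39943}\right) + \left(-36\right) \left(-38\right) \frac{1}{48018}} = - \frac{71378}{\left(- \frac{14481}{20492}\right) \left(- \frac{1}{39943}\right) + 1368 \cdot \frac{1}{48018}} = - \frac{71378}{\frac{14481}{818511956} + \frac{228}{8003}} = - \frac{71378}{\frac{186736617411}{6550551183868}} = \left(-71378\right) \frac{6550551183868}{186736617411} = - \frac{467565242402130104}{186736617411}$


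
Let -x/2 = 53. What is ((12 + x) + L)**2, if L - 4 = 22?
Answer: 4624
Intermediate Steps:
x = -106 (x = -2*53 = -106)
L = 26 (L = 4 + 22 = 26)
((12 + x) + L)**2 = ((12 - 106) + 26)**2 = (-94 + 26)**2 = (-68)**2 = 4624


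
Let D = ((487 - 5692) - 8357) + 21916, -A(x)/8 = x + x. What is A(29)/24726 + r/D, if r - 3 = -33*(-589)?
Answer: 119199296/51640251 ≈ 2.3083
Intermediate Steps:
A(x) = -16*x (A(x) = -8*(x + x) = -16*x)
r = 19440 (r = 3 - 33*(-589) = 3 + 19437 = 19440)
D = 8354 (D = (-5205 - 8357) + 21916 = -13562 + 21916 = 8354)
A(29)/24726 + r/D = -16*29/24726 + 19440/8354 = -464*1/24726 + 19440*(1/8354) = -232/12363 + 9720/4177 = 119199296/51640251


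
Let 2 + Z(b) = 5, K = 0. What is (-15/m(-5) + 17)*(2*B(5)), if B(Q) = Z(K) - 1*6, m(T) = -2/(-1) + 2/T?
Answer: -183/4 ≈ -45.750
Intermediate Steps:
Z(b) = 3 (Z(b) = -2 + 5 = 3)
m(T) = 2 + 2/T (m(T) = -2*(-1) + 2/T = 2 + 2/T)
B(Q) = -3 (B(Q) = 3 - 1*6 = 3 - 6 = -3)
(-15/m(-5) + 17)*(2*B(5)) = (-15/(2 + 2/(-5)) + 17)*(2*(-3)) = (-15/(2 + 2*(-1/5)) + 17)*(-6) = (-15/(2 - 2/5) + 17)*(-6) = (-15/8/5 + 17)*(-6) = (-15*5/8 + 17)*(-6) = (-75/8 + 17)*(-6) = (61/8)*(-6) = -183/4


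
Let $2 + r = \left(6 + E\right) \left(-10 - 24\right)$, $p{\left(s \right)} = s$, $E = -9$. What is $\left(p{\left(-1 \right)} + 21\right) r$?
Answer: $2000$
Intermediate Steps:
$r = 100$ ($r = -2 + \left(6 - 9\right) \left(-10 - 24\right) = -2 - -102 = -2 + 102 = 100$)
$\left(p{\left(-1 \right)} + 21\right) r = \left(-1 + 21\right) 100 = 20 \cdot 100 = 2000$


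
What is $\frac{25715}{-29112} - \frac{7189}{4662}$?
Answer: $- \frac{7837369}{3231432} \approx -2.4254$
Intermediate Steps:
$\frac{25715}{-29112} - \frac{7189}{4662} = 25715 \left(- \frac{1}{29112}\right) - \frac{1027}{666} = - \frac{25715}{29112} - \frac{1027}{666} = - \frac{7837369}{3231432}$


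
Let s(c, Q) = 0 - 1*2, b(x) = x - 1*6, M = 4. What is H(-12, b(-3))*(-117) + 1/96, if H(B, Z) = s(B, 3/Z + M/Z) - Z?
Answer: -78623/96 ≈ -818.99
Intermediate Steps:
b(x) = -6 + x (b(x) = x - 6 = -6 + x)
s(c, Q) = -2 (s(c, Q) = 0 - 2 = -2)
H(B, Z) = -2 - Z
H(-12, b(-3))*(-117) + 1/96 = (-2 - (-6 - 3))*(-117) + 1/96 = (-2 - 1*(-9))*(-117) + 1/96 = (-2 + 9)*(-117) + 1/96 = 7*(-117) + 1/96 = -819 + 1/96 = -78623/96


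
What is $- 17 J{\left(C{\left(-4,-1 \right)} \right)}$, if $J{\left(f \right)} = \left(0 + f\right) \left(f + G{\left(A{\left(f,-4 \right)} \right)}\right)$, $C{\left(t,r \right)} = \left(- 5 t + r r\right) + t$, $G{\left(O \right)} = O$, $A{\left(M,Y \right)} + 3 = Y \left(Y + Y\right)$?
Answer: $-13294$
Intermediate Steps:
$A{\left(M,Y \right)} = -3 + 2 Y^{2}$ ($A{\left(M,Y \right)} = -3 + Y \left(Y + Y\right) = -3 + Y 2 Y = -3 + 2 Y^{2}$)
$C{\left(t,r \right)} = r^{2} - 4 t$ ($C{\left(t,r \right)} = \left(- 5 t + r^{2}\right) + t = \left(r^{2} - 5 t\right) + t = r^{2} - 4 t$)
$J{\left(f \right)} = f \left(29 + f\right)$ ($J{\left(f \right)} = \left(0 + f\right) \left(f - \left(3 - 2 \left(-4\right)^{2}\right)\right) = f \left(f + \left(-3 + 2 \cdot 16\right)\right) = f \left(f + \left(-3 + 32\right)\right) = f \left(f + 29\right) = f \left(29 + f\right)$)
$- 17 J{\left(C{\left(-4,-1 \right)} \right)} = - 17 \left(\left(-1\right)^{2} - -16\right) \left(29 + \left(\left(-1\right)^{2} - -16\right)\right) = - 17 \left(1 + 16\right) \left(29 + \left(1 + 16\right)\right) = - 17 \cdot 17 \left(29 + 17\right) = - 17 \cdot 17 \cdot 46 = \left(-17\right) 782 = -13294$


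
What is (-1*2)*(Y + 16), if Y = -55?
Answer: 78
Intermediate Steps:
(-1*2)*(Y + 16) = (-1*2)*(-55 + 16) = -2*(-39) = 78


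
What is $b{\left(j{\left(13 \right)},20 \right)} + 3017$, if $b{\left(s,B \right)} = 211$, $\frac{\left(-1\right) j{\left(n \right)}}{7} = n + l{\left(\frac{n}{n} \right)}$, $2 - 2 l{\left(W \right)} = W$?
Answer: $3228$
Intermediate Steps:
$l{\left(W \right)} = 1 - \frac{W}{2}$
$j{\left(n \right)} = - \frac{7}{2} - 7 n$ ($j{\left(n \right)} = - 7 \left(n + \left(1 - \frac{n \frac{1}{n}}{2}\right)\right) = - 7 \left(n + \left(1 - \frac{1}{2}\right)\right) = - 7 \left(n + \frac{1}{2}\right) = - 7 \left(\frac{1}{2} + n\right) = - \frac{7}{2} - 7 n$)
$b{\left(j{\left(13 \right)},20 \right)} + 3017 = 211 + 3017 = 3228$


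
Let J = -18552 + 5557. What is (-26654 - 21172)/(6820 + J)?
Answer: 47826/6175 ≈ 7.7451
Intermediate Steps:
J = -12995
(-26654 - 21172)/(6820 + J) = (-26654 - 21172)/(6820 - 12995) = -47826/(-6175) = -47826*(-1/6175) = 47826/6175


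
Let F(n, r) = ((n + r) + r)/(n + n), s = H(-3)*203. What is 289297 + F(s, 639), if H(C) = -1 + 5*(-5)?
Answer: 763455783/2639 ≈ 2.8930e+5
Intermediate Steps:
H(C) = -26 (H(C) = -1 - 25 = -26)
s = -5278 (s = -26*203 = -5278)
F(n, r) = (n + 2*r)/(2*n) (F(n, r) = (n + 2*r)/((2*n)) = (n + 2*r)*(1/(2*n)) = (n + 2*r)/(2*n))
289297 + F(s, 639) = 289297 + (639 + (½)*(-5278))/(-5278) = 289297 - (639 - 2639)/5278 = 289297 - 1/5278*(-2000) = 289297 + 1000/2639 = 763455783/2639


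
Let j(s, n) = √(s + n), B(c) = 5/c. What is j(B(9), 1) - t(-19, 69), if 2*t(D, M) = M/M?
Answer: -½ + √14/3 ≈ 0.74722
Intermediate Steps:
t(D, M) = ½ (t(D, M) = (M/M)/2 = (½)*1 = ½)
j(s, n) = √(n + s)
j(B(9), 1) - t(-19, 69) = √(1 + 5/9) - 1*½ = √(1 + 5*(⅑)) - ½ = √(1 + 5/9) - ½ = √(14/9) - ½ = √14/3 - ½ = -½ + √14/3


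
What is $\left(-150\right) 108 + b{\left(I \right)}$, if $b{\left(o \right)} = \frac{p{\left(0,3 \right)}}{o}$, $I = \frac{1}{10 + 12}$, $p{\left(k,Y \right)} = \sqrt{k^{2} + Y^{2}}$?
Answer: $-16134$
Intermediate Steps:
$p{\left(k,Y \right)} = \sqrt{Y^{2} + k^{2}}$
$I = \frac{1}{22} \approx 0.045455$
$b{\left(o \right)} = \frac{3}{o}$ ($b{\left(o \right)} = \frac{\sqrt{3^{2} + 0^{2}}}{o} = \frac{\sqrt{9 + 0}}{o} = \frac{\sqrt{9}}{o} = \frac{3}{o}$)
$\left(-150\right) 108 + b{\left(I \right)} = \left(-150\right) 108 + 3 \frac{1}{\frac{1}{22}} = -16200 + 3 \cdot 22 = -16200 + 66 = -16134$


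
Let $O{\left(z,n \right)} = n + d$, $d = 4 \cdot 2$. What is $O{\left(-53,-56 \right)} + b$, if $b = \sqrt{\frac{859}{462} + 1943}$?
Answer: $-48 + \frac{5 \sqrt{16604742}}{462} \approx -3.8994$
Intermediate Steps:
$d = 8$
$b = \frac{5 \sqrt{16604742}}{462}$ ($b = \sqrt{859 \cdot \frac{1}{462} + 1943} = \sqrt{\frac{859}{462} + 1943} = \sqrt{\frac{898525}{462}} = \frac{5 \sqrt{16604742}}{462} \approx 44.101$)
$O{\left(z,n \right)} = 8 + n$ ($O{\left(z,n \right)} = n + 8 = 8 + n$)
$O{\left(-53,-56 \right)} + b = \left(8 - 56\right) + \frac{5 \sqrt{16604742}}{462} = -48 + \frac{5 \sqrt{16604742}}{462}$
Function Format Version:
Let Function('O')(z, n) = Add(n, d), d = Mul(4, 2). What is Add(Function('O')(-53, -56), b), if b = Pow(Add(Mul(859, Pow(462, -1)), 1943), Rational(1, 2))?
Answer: Add(-48, Mul(Rational(5, 462), Pow(16604742, Rational(1, 2)))) ≈ -3.8994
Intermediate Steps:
d = 8
b = Mul(Rational(5, 462), Pow(16604742, Rational(1, 2))) (b = Pow(Add(Mul(859, Rational(1, 462)), 1943), Rational(1, 2)) = Pow(Add(Rational(859, 462), 1943), Rational(1, 2)) = Pow(Rational(898525, 462), Rational(1, 2)) = Mul(Rational(5, 462), Pow(16604742, Rational(1, 2))) ≈ 44.101)
Function('O')(z, n) = Add(8, n) (Function('O')(z, n) = Add(n, 8) = Add(8, n))
Add(Function('O')(-53, -56), b) = Add(Add(8, -56), Mul(Rational(5, 462), Pow(16604742, Rational(1, 2)))) = Add(-48, Mul(Rational(5, 462), Pow(16604742, Rational(1, 2))))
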